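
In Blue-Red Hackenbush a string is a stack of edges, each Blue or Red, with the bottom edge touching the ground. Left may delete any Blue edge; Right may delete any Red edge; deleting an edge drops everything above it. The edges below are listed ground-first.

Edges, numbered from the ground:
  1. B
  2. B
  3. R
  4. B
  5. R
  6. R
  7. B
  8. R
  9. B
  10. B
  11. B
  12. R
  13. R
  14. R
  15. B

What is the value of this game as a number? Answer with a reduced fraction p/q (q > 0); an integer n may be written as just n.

step 1: add B to get B; options L={ 0 } R={  } gives 1
step 2: add B to get BB; options L={ 0,1 } R={  } gives 2
step 3: add R to get BBR; options L={ 0,1 } R={ 2 } gives 3/2
step 4: add B to get BBRB; options L={ 0,1,3/2 } R={ 2 } gives 7/4
step 5: add R to get BBRBR; options L={ 0,1,3/2 } R={ 7/4,2 } gives 13/8
step 6: add R to get BBRBRR; options L={ 0,1,3/2 } R={ 13/8,7/4,2 } gives 25/16
step 7: add B to get BBRBRRB; options L={ 0,1,3/2,25/16 } R={ 13/8,7/4,2 } gives 51/32
step 8: add R to get BBRBRRBR; options L={ 0,1,3/2,25/16 } R={ 51/32,13/8,7/4,2 } gives 101/64
step 9: add B to get BBRBRRBRB; options L={ 0,1,3/2,25/16,101/64 } R={ 51/32,13/8,7/4,2 } gives 203/128
step 10: add B to get BBRBRRBRBB; options L={ 0,1,3/2,25/16,101/64,203/128 } R={ 51/32,13/8,7/4,2 } gives 407/256
step 11: add B to get BBRBRRBRBBB; options L={ 0,1,3/2,25/16,101/64,203/128,407/256 } R={ 51/32,13/8,7/4,2 } gives 815/512
step 12: add R to get BBRBRRBRBBBR; options L={ 0,1,3/2,25/16,101/64,203/128,407/256 } R={ 815/512,51/32,13/8,7/4,2 } gives 1629/1024
step 13: add R to get BBRBRRBRBBBRR; options L={ 0,1,3/2,25/16,101/64,203/128,407/256 } R={ 1629/1024,815/512,51/32,13/8,7/4,2 } gives 3257/2048
step 14: add R to get BBRBRRBRBBBRRR; options L={ 0,1,3/2,25/16,101/64,203/128,407/256 } R={ 3257/2048,1629/1024,815/512,51/32,13/8,7/4,2 } gives 6513/4096
step 15: add B to get BBRBRRBRBBBRRRB; options L={ 0,1,3/2,25/16,101/64,203/128,407/256,6513/4096 } R={ 3257/2048,1629/1024,815/512,51/32,13/8,7/4,2 } gives 13027/8192

13027/8192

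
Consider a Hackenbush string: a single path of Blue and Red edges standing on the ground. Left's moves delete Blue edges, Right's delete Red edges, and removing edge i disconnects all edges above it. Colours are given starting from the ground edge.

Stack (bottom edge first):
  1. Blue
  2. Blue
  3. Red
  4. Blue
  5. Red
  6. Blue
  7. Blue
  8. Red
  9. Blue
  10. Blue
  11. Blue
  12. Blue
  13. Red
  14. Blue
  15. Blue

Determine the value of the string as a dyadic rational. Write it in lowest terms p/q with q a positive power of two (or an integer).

Recurse on prefixes of the 15-edge string Blue Blue Red Blue Red Blue Blue Red Blue Blue Blue Blue Red Blue Blue:
step 1: add Blue to get B; options L={ 0 } R={ none } so 1
step 2: add Blue to get BB; options L={ 0, 1 } R={ none } so 2
step 3: add Red to get BBR; options L={ 0, 1 } R={ 2 } so 3/2
step 4: add Blue to get BBRB; options L={ 0, 1, 3/2 } R={ 2 } so 7/4
step 5: add Red to get BBRBR; options L={ 0, 1, 3/2 } R={ 7/4, 2 } so 13/8
step 6: add Blue to get BBRBRB; options L={ 0, 1, 3/2, 13/8 } R={ 7/4, 2 } so 27/16
step 7: add Blue to get BBRBRBB; options L={ 0, 1, 3/2, 13/8, 27/16 } R={ 7/4, 2 } so 55/32
step 8: add Red to get BBRBRBBR; options L={ 0, 1, 3/2, 13/8, 27/16 } R={ 55/32, 7/4, 2 } so 109/64
step 9: add Blue to get BBRBRBBRB; options L={ 0, 1, 3/2, 13/8, 27/16, 109/64 } R={ 55/32, 7/4, 2 } so 219/128
step 10: add Blue to get BBRBRBBRBB; options L={ 0, 1, 3/2, 13/8, 27/16, 109/64, 219/128 } R={ 55/32, 7/4, 2 } so 439/256
step 11: add Blue to get BBRBRBBRBBB; options L={ 0, 1, 3/2, 13/8, 27/16, 109/64, 219/128, 439/256 } R={ 55/32, 7/4, 2 } so 879/512
step 12: add Blue to get BBRBRBBRBBBB; options L={ 0, 1, 3/2, 13/8, 27/16, 109/64, 219/128, 439/256, 879/512 } R={ 55/32, 7/4, 2 } so 1759/1024
step 13: add Red to get BBRBRBBRBBBBR; options L={ 0, 1, 3/2, 13/8, 27/16, 109/64, 219/128, 439/256, 879/512 } R={ 1759/1024, 55/32, 7/4, 2 } so 3517/2048
step 14: add Blue to get BBRBRBBRBBBBRB; options L={ 0, 1, 3/2, 13/8, 27/16, 109/64, 219/128, 439/256, 879/512, 3517/2048 } R={ 1759/1024, 55/32, 7/4, 2 } so 7035/4096
step 15: add Blue to get BBRBRBBRBBBBRBB; options L={ 0, 1, 3/2, 13/8, 27/16, 109/64, 219/128, 439/256, 879/512, 3517/2048, 7035/4096 } R={ 1759/1024, 55/32, 7/4, 2 } so 14071/8192

14071/8192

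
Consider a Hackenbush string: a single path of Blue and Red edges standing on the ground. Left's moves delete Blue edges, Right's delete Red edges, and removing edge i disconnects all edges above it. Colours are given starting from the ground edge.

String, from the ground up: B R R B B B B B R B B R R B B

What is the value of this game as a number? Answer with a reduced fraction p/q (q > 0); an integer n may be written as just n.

8039/16384

value_1 [B]  L=[0]  R=[none]  -> 1
value_2 [BR]  L=[0]  R=[1]  -> 1/2
value_3 [BRR]  L=[0]  R=[1/2 1]  -> 1/4
value_4 [BRRB]  L=[0 1/4]  R=[1/2 1]  -> 3/8
value_5 [BRRBB]  L=[0 1/4 3/8]  R=[1/2 1]  -> 7/16
value_6 [BRRBBB]  L=[0 1/4 3/8 7/16]  R=[1/2 1]  -> 15/32
value_7 [BRRBBBB]  L=[0 1/4 3/8 7/16 15/32]  R=[1/2 1]  -> 31/64
value_8 [BRRBBBBB]  L=[0 1/4 3/8 7/16 15/32 31/64]  R=[1/2 1]  -> 63/128
value_9 [BRRBBBBBR]  L=[0 1/4 3/8 7/16 15/32 31/64]  R=[63/128 1/2 1]  -> 125/256
value_10 [BRRBBBBBRB]  L=[0 1/4 3/8 7/16 15/32 31/64 125/256]  R=[63/128 1/2 1]  -> 251/512
value_11 [BRRBBBBBRBB]  L=[0 1/4 3/8 7/16 15/32 31/64 125/256 251/512]  R=[63/128 1/2 1]  -> 503/1024
value_12 [BRRBBBBBRBBR]  L=[0 1/4 3/8 7/16 15/32 31/64 125/256 251/512]  R=[503/1024 63/128 1/2 1]  -> 1005/2048
value_13 [BRRBBBBBRBBRR]  L=[0 1/4 3/8 7/16 15/32 31/64 125/256 251/512]  R=[1005/2048 503/1024 63/128 1/2 1]  -> 2009/4096
value_14 [BRRBBBBBRBBRRB]  L=[0 1/4 3/8 7/16 15/32 31/64 125/256 251/512 2009/4096]  R=[1005/2048 503/1024 63/128 1/2 1]  -> 4019/8192
value_15 [BRRBBBBBRBBRRBB]  L=[0 1/4 3/8 7/16 15/32 31/64 125/256 251/512 2009/4096 4019/8192]  R=[1005/2048 503/1024 63/128 1/2 1]  -> 8039/16384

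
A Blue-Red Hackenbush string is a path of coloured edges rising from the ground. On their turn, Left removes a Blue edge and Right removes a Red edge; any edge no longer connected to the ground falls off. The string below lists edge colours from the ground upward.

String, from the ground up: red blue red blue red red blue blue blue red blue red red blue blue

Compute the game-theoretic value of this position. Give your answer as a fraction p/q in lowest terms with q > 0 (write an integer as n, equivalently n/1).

Prefix values for red blue red blue red red blue blue blue red blue red red blue blue via {L|R} + simplicity:
r: Left {  }, Right { 0 } gives simplest -1
rb: Left { -1 }, Right { 0 } gives simplest -1/2
rbr: Left { -1 }, Right { -1/2,0 } gives simplest -3/4
rbrb: Left { -1,-3/4 }, Right { -1/2,0 } gives simplest -5/8
rbrbr: Left { -1,-3/4 }, Right { -5/8,-1/2,0 } gives simplest -11/16
rbrbrr: Left { -1,-3/4 }, Right { -11/16,-5/8,-1/2,0 } gives simplest -23/32
rbrbrrb: Left { -1,-3/4,-23/32 }, Right { -11/16,-5/8,-1/2,0 } gives simplest -45/64
rbrbrrbb: Left { -1,-3/4,-23/32,-45/64 }, Right { -11/16,-5/8,-1/2,0 } gives simplest -89/128
rbrbrrbbb: Left { -1,-3/4,-23/32,-45/64,-89/128 }, Right { -11/16,-5/8,-1/2,0 } gives simplest -177/256
rbrbrrbbbr: Left { -1,-3/4,-23/32,-45/64,-89/128 }, Right { -177/256,-11/16,-5/8,-1/2,0 } gives simplest -355/512
rbrbrrbbbrb: Left { -1,-3/4,-23/32,-45/64,-89/128,-355/512 }, Right { -177/256,-11/16,-5/8,-1/2,0 } gives simplest -709/1024
rbrbrrbbbrbr: Left { -1,-3/4,-23/32,-45/64,-89/128,-355/512 }, Right { -709/1024,-177/256,-11/16,-5/8,-1/2,0 } gives simplest -1419/2048
rbrbrrbbbrbrr: Left { -1,-3/4,-23/32,-45/64,-89/128,-355/512 }, Right { -1419/2048,-709/1024,-177/256,-11/16,-5/8,-1/2,0 } gives simplest -2839/4096
rbrbrrbbbrbrrb: Left { -1,-3/4,-23/32,-45/64,-89/128,-355/512,-2839/4096 }, Right { -1419/2048,-709/1024,-177/256,-11/16,-5/8,-1/2,0 } gives simplest -5677/8192
rbrbrrbbbrbrrbb: Left { -1,-3/4,-23/32,-45/64,-89/128,-355/512,-2839/4096,-5677/8192 }, Right { -1419/2048,-709/1024,-177/256,-11/16,-5/8,-1/2,0 } gives simplest -11353/16384

-11353/16384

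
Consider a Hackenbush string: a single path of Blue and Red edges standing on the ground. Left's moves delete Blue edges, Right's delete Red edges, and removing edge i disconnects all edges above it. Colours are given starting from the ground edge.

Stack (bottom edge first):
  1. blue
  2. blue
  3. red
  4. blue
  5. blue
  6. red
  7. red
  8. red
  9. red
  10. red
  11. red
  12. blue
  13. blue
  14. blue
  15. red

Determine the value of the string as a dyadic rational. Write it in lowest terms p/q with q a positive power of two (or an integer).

Recurse on prefixes of the 15-edge string blue blue red blue blue red red red red red red blue blue blue red:
b: Left { 0 }, Right { — } -> simplest 1
bb: Left { 0 1 }, Right { — } -> simplest 2
bbr: Left { 0 1 }, Right { 2 } -> simplest 3/2
bbrb: Left { 0 1 3/2 }, Right { 2 } -> simplest 7/4
bbrbb: Left { 0 1 3/2 7/4 }, Right { 2 } -> simplest 15/8
bbrbbr: Left { 0 1 3/2 7/4 }, Right { 15/8 2 } -> simplest 29/16
bbrbbrr: Left { 0 1 3/2 7/4 }, Right { 29/16 15/8 2 } -> simplest 57/32
bbrbbrrr: Left { 0 1 3/2 7/4 }, Right { 57/32 29/16 15/8 2 } -> simplest 113/64
bbrbbrrrr: Left { 0 1 3/2 7/4 }, Right { 113/64 57/32 29/16 15/8 2 } -> simplest 225/128
bbrbbrrrrr: Left { 0 1 3/2 7/4 }, Right { 225/128 113/64 57/32 29/16 15/8 2 } -> simplest 449/256
bbrbbrrrrrr: Left { 0 1 3/2 7/4 }, Right { 449/256 225/128 113/64 57/32 29/16 15/8 2 } -> simplest 897/512
bbrbbrrrrrrb: Left { 0 1 3/2 7/4 897/512 }, Right { 449/256 225/128 113/64 57/32 29/16 15/8 2 } -> simplest 1795/1024
bbrbbrrrrrrbb: Left { 0 1 3/2 7/4 897/512 1795/1024 }, Right { 449/256 225/128 113/64 57/32 29/16 15/8 2 } -> simplest 3591/2048
bbrbbrrrrrrbbb: Left { 0 1 3/2 7/4 897/512 1795/1024 3591/2048 }, Right { 449/256 225/128 113/64 57/32 29/16 15/8 2 } -> simplest 7183/4096
bbrbbrrrrrrbbbr: Left { 0 1 3/2 7/4 897/512 1795/1024 3591/2048 }, Right { 7183/4096 449/256 225/128 113/64 57/32 29/16 15/8 2 } -> simplest 14365/8192

14365/8192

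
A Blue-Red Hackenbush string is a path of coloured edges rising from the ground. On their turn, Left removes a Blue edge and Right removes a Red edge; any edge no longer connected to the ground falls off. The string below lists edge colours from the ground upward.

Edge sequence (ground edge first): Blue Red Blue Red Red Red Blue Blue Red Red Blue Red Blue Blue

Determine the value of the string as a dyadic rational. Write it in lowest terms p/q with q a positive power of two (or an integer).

4503/8192

1 of 14 · B · max L 0 · min R +∞ ⇒ 1
2 of 14 · BR · max L 0 · min R 1 ⇒ 1/2
3 of 14 · BRB · max L 1/2 · min R 1 ⇒ 3/4
4 of 14 · BRBR · max L 1/2 · min R 3/4 ⇒ 5/8
5 of 14 · BRBRR · max L 1/2 · min R 5/8 ⇒ 9/16
6 of 14 · BRBRRR · max L 1/2 · min R 9/16 ⇒ 17/32
7 of 14 · BRBRRRB · max L 17/32 · min R 9/16 ⇒ 35/64
8 of 14 · BRBRRRBB · max L 35/64 · min R 9/16 ⇒ 71/128
9 of 14 · BRBRRRBBR · max L 35/64 · min R 71/128 ⇒ 141/256
10 of 14 · BRBRRRBBRR · max L 35/64 · min R 141/256 ⇒ 281/512
11 of 14 · BRBRRRBBRRB · max L 281/512 · min R 141/256 ⇒ 563/1024
12 of 14 · BRBRRRBBRRBR · max L 281/512 · min R 563/1024 ⇒ 1125/2048
13 of 14 · BRBRRRBBRRBRB · max L 1125/2048 · min R 563/1024 ⇒ 2251/4096
14 of 14 · BRBRRRBBRRBRBB · max L 2251/4096 · min R 563/1024 ⇒ 4503/8192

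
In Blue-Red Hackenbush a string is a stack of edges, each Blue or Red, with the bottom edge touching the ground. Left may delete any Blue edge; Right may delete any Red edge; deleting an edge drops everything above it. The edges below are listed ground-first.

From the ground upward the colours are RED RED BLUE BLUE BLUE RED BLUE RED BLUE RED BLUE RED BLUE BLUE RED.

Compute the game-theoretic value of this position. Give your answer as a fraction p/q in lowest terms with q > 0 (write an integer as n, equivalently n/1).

value_1 [R]  L=[—]  R=[0]  — -1
value_2 [RR]  L=[—]  R=[-1,0]  — -2
value_3 [RRB]  L=[-2]  R=[-1,0]  — -3/2
value_4 [RRBB]  L=[-2,-3/2]  R=[-1,0]  — -5/4
value_5 [RRBBB]  L=[-2,-3/2,-5/4]  R=[-1,0]  — -9/8
value_6 [RRBBBR]  L=[-2,-3/2,-5/4]  R=[-9/8,-1,0]  — -19/16
value_7 [RRBBBRB]  L=[-2,-3/2,-5/4,-19/16]  R=[-9/8,-1,0]  — -37/32
value_8 [RRBBBRBR]  L=[-2,-3/2,-5/4,-19/16]  R=[-37/32,-9/8,-1,0]  — -75/64
value_9 [RRBBBRBRB]  L=[-2,-3/2,-5/4,-19/16,-75/64]  R=[-37/32,-9/8,-1,0]  — -149/128
value_10 [RRBBBRBRBR]  L=[-2,-3/2,-5/4,-19/16,-75/64]  R=[-149/128,-37/32,-9/8,-1,0]  — -299/256
value_11 [RRBBBRBRBRB]  L=[-2,-3/2,-5/4,-19/16,-75/64,-299/256]  R=[-149/128,-37/32,-9/8,-1,0]  — -597/512
value_12 [RRBBBRBRBRBR]  L=[-2,-3/2,-5/4,-19/16,-75/64,-299/256]  R=[-597/512,-149/128,-37/32,-9/8,-1,0]  — -1195/1024
value_13 [RRBBBRBRBRBRB]  L=[-2,-3/2,-5/4,-19/16,-75/64,-299/256,-1195/1024]  R=[-597/512,-149/128,-37/32,-9/8,-1,0]  — -2389/2048
value_14 [RRBBBRBRBRBRBB]  L=[-2,-3/2,-5/4,-19/16,-75/64,-299/256,-1195/1024,-2389/2048]  R=[-597/512,-149/128,-37/32,-9/8,-1,0]  — -4777/4096
value_15 [RRBBBRBRBRBRBBR]  L=[-2,-3/2,-5/4,-19/16,-75/64,-299/256,-1195/1024,-2389/2048]  R=[-4777/4096,-597/512,-149/128,-37/32,-9/8,-1,0]  — -9555/8192

-9555/8192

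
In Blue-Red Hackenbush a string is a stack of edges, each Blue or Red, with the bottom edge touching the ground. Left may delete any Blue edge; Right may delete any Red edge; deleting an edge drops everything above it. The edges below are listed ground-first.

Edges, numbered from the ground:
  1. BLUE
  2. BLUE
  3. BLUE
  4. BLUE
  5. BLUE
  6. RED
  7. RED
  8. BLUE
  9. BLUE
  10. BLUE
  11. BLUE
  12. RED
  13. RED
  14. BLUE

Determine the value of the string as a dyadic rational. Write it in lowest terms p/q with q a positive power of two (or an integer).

2291/512

Build g(s[:k]) for k = 1..14, string s = BLUE BLUE BLUE BLUE BLUE RED RED BLUE BLUE BLUE BLUE RED RED BLUE.
edge 1 of 14 (BLUE): { 0 | ∅ } → 1
edge 2 of 14 (BLUE): { 0 1 | ∅ } → 2
edge 3 of 14 (BLUE): { 0 1 2 | ∅ } → 3
edge 4 of 14 (BLUE): { 0 1 2 3 | ∅ } → 4
edge 5 of 14 (BLUE): { 0 1 2 3 4 | ∅ } → 5
edge 6 of 14 (RED): { 0 1 2 3 4 | 5 } → 9/2
edge 7 of 14 (RED): { 0 1 2 3 4 | 9/2 5 } → 17/4
edge 8 of 14 (BLUE): { 0 1 2 3 4 17/4 | 9/2 5 } → 35/8
edge 9 of 14 (BLUE): { 0 1 2 3 4 17/4 35/8 | 9/2 5 } → 71/16
edge 10 of 14 (BLUE): { 0 1 2 3 4 17/4 35/8 71/16 | 9/2 5 } → 143/32
edge 11 of 14 (BLUE): { 0 1 2 3 4 17/4 35/8 71/16 143/32 | 9/2 5 } → 287/64
edge 12 of 14 (RED): { 0 1 2 3 4 17/4 35/8 71/16 143/32 | 287/64 9/2 5 } → 573/128
edge 13 of 14 (RED): { 0 1 2 3 4 17/4 35/8 71/16 143/32 | 573/128 287/64 9/2 5 } → 1145/256
edge 14 of 14 (BLUE): { 0 1 2 3 4 17/4 35/8 71/16 143/32 1145/256 | 573/128 287/64 9/2 5 } → 2291/512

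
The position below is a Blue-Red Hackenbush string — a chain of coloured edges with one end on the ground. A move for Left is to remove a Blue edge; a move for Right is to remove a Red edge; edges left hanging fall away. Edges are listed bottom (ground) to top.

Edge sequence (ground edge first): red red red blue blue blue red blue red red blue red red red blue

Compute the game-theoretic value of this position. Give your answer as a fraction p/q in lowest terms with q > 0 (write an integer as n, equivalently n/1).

-8925/4096

v(r) = { · | 0 } ⇒ -1
v(rr) = { · | -1,0 } ⇒ -2
v(rrr) = { · | -2,-1,0 } ⇒ -3
v(rrrb) = { -3 | -2,-1,0 } ⇒ -5/2
v(rrrbb) = { -3,-5/2 | -2,-1,0 } ⇒ -9/4
v(rrrbbb) = { -3,-5/2,-9/4 | -2,-1,0 } ⇒ -17/8
v(rrrbbbr) = { -3,-5/2,-9/4 | -17/8,-2,-1,0 } ⇒ -35/16
v(rrrbbbrb) = { -3,-5/2,-9/4,-35/16 | -17/8,-2,-1,0 } ⇒ -69/32
v(rrrbbbrbr) = { -3,-5/2,-9/4,-35/16 | -69/32,-17/8,-2,-1,0 } ⇒ -139/64
v(rrrbbbrbrr) = { -3,-5/2,-9/4,-35/16 | -139/64,-69/32,-17/8,-2,-1,0 } ⇒ -279/128
v(rrrbbbrbrrb) = { -3,-5/2,-9/4,-35/16,-279/128 | -139/64,-69/32,-17/8,-2,-1,0 } ⇒ -557/256
v(rrrbbbrbrrbr) = { -3,-5/2,-9/4,-35/16,-279/128 | -557/256,-139/64,-69/32,-17/8,-2,-1,0 } ⇒ -1115/512
v(rrrbbbrbrrbrr) = { -3,-5/2,-9/4,-35/16,-279/128 | -1115/512,-557/256,-139/64,-69/32,-17/8,-2,-1,0 } ⇒ -2231/1024
v(rrrbbbrbrrbrrr) = { -3,-5/2,-9/4,-35/16,-279/128 | -2231/1024,-1115/512,-557/256,-139/64,-69/32,-17/8,-2,-1,0 } ⇒ -4463/2048
v(rrrbbbrbrrbrrrb) = { -3,-5/2,-9/4,-35/16,-279/128,-4463/2048 | -2231/1024,-1115/512,-557/256,-139/64,-69/32,-17/8,-2,-1,0 } ⇒ -8925/4096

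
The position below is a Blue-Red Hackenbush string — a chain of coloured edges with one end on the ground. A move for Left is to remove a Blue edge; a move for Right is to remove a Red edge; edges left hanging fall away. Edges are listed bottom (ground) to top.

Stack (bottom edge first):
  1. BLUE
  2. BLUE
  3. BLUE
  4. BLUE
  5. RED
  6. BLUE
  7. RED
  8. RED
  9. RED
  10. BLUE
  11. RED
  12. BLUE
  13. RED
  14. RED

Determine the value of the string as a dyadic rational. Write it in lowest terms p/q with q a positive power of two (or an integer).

3625/1024

step 1: add BLUE to get B; options L={ 0 } R={ ∅ } => 1
step 2: add BLUE to get BB; options L={ 0,1 } R={ ∅ } => 2
step 3: add BLUE to get BBB; options L={ 0,1,2 } R={ ∅ } => 3
step 4: add BLUE to get BBBB; options L={ 0,1,2,3 } R={ ∅ } => 4
step 5: add RED to get BBBBR; options L={ 0,1,2,3 } R={ 4 } => 7/2
step 6: add BLUE to get BBBBRB; options L={ 0,1,2,3,7/2 } R={ 4 } => 15/4
step 7: add RED to get BBBBRBR; options L={ 0,1,2,3,7/2 } R={ 15/4,4 } => 29/8
step 8: add RED to get BBBBRBRR; options L={ 0,1,2,3,7/2 } R={ 29/8,15/4,4 } => 57/16
step 9: add RED to get BBBBRBRRR; options L={ 0,1,2,3,7/2 } R={ 57/16,29/8,15/4,4 } => 113/32
step 10: add BLUE to get BBBBRBRRRB; options L={ 0,1,2,3,7/2,113/32 } R={ 57/16,29/8,15/4,4 } => 227/64
step 11: add RED to get BBBBRBRRRBR; options L={ 0,1,2,3,7/2,113/32 } R={ 227/64,57/16,29/8,15/4,4 } => 453/128
step 12: add BLUE to get BBBBRBRRRBRB; options L={ 0,1,2,3,7/2,113/32,453/128 } R={ 227/64,57/16,29/8,15/4,4 } => 907/256
step 13: add RED to get BBBBRBRRRBRBR; options L={ 0,1,2,3,7/2,113/32,453/128 } R={ 907/256,227/64,57/16,29/8,15/4,4 } => 1813/512
step 14: add RED to get BBBBRBRRRBRBRR; options L={ 0,1,2,3,7/2,113/32,453/128 } R={ 1813/512,907/256,227/64,57/16,29/8,15/4,4 } => 3625/1024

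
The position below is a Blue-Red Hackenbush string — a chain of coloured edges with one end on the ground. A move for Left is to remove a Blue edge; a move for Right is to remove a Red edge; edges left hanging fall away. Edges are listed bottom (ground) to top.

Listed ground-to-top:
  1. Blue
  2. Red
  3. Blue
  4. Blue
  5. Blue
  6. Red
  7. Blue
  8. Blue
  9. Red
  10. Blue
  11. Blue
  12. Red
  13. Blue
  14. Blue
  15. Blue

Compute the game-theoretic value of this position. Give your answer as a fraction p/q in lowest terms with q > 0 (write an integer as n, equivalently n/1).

Build G(s[:k]) for k = 1..15, string s = Blue Red Blue Blue Blue Red Blue Blue Red Blue Blue Red Blue Blue Blue.
G_1 [B]  L=[0]  R=[]  -> 1
G_2 [BR]  L=[0]  R=[1]  -> 1/2
G_3 [BRB]  L=[0,1/2]  R=[1]  -> 3/4
G_4 [BRBB]  L=[0,1/2,3/4]  R=[1]  -> 7/8
G_5 [BRBBB]  L=[0,1/2,3/4,7/8]  R=[1]  -> 15/16
G_6 [BRBBBR]  L=[0,1/2,3/4,7/8]  R=[15/16,1]  -> 29/32
G_7 [BRBBBRB]  L=[0,1/2,3/4,7/8,29/32]  R=[15/16,1]  -> 59/64
G_8 [BRBBBRBB]  L=[0,1/2,3/4,7/8,29/32,59/64]  R=[15/16,1]  -> 119/128
G_9 [BRBBBRBBR]  L=[0,1/2,3/4,7/8,29/32,59/64]  R=[119/128,15/16,1]  -> 237/256
G_10 [BRBBBRBBRB]  L=[0,1/2,3/4,7/8,29/32,59/64,237/256]  R=[119/128,15/16,1]  -> 475/512
G_11 [BRBBBRBBRBB]  L=[0,1/2,3/4,7/8,29/32,59/64,237/256,475/512]  R=[119/128,15/16,1]  -> 951/1024
G_12 [BRBBBRBBRBBR]  L=[0,1/2,3/4,7/8,29/32,59/64,237/256,475/512]  R=[951/1024,119/128,15/16,1]  -> 1901/2048
G_13 [BRBBBRBBRBBRB]  L=[0,1/2,3/4,7/8,29/32,59/64,237/256,475/512,1901/2048]  R=[951/1024,119/128,15/16,1]  -> 3803/4096
G_14 [BRBBBRBBRBBRBB]  L=[0,1/2,3/4,7/8,29/32,59/64,237/256,475/512,1901/2048,3803/4096]  R=[951/1024,119/128,15/16,1]  -> 7607/8192
G_15 [BRBBBRBBRBBRBBB]  L=[0,1/2,3/4,7/8,29/32,59/64,237/256,475/512,1901/2048,3803/4096,7607/8192]  R=[951/1024,119/128,15/16,1]  -> 15215/16384

15215/16384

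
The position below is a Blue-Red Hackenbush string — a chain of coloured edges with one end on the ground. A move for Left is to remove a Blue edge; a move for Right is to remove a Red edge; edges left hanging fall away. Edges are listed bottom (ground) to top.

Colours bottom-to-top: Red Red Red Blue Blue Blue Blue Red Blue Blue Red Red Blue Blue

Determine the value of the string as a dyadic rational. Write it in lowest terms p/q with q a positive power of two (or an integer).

-4249/2048

R: Left { (no moves) }, Right { 0 } → simplest -1
RR: Left { (no moves) }, Right { -1,0 } → simplest -2
RRR: Left { (no moves) }, Right { -2,-1,0 } → simplest -3
RRRB: Left { -3 }, Right { -2,-1,0 } → simplest -5/2
RRRBB: Left { -3,-5/2 }, Right { -2,-1,0 } → simplest -9/4
RRRBBB: Left { -3,-5/2,-9/4 }, Right { -2,-1,0 } → simplest -17/8
RRRBBBB: Left { -3,-5/2,-9/4,-17/8 }, Right { -2,-1,0 } → simplest -33/16
RRRBBBBR: Left { -3,-5/2,-9/4,-17/8 }, Right { -33/16,-2,-1,0 } → simplest -67/32
RRRBBBBRB: Left { -3,-5/2,-9/4,-17/8,-67/32 }, Right { -33/16,-2,-1,0 } → simplest -133/64
RRRBBBBRBB: Left { -3,-5/2,-9/4,-17/8,-67/32,-133/64 }, Right { -33/16,-2,-1,0 } → simplest -265/128
RRRBBBBRBBR: Left { -3,-5/2,-9/4,-17/8,-67/32,-133/64 }, Right { -265/128,-33/16,-2,-1,0 } → simplest -531/256
RRRBBBBRBBRR: Left { -3,-5/2,-9/4,-17/8,-67/32,-133/64 }, Right { -531/256,-265/128,-33/16,-2,-1,0 } → simplest -1063/512
RRRBBBBRBBRRB: Left { -3,-5/2,-9/4,-17/8,-67/32,-133/64,-1063/512 }, Right { -531/256,-265/128,-33/16,-2,-1,0 } → simplest -2125/1024
RRRBBBBRBBRRBB: Left { -3,-5/2,-9/4,-17/8,-67/32,-133/64,-1063/512,-2125/1024 }, Right { -531/256,-265/128,-33/16,-2,-1,0 } → simplest -4249/2048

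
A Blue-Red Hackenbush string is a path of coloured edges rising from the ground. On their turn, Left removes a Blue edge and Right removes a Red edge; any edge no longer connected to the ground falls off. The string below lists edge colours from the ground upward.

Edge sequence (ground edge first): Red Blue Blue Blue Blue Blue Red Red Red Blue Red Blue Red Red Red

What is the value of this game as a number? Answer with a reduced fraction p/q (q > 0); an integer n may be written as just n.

-943/16384

step 1: add Red to get R; options L={ ∅ } R={ 0 } -> -1
step 2: add Blue to get RB; options L={ -1 } R={ 0 } -> -1/2
step 3: add Blue to get RBB; options L={ -1; -1/2 } R={ 0 } -> -1/4
step 4: add Blue to get RBBB; options L={ -1; -1/2; -1/4 } R={ 0 } -> -1/8
step 5: add Blue to get RBBBB; options L={ -1; -1/2; -1/4; -1/8 } R={ 0 } -> -1/16
step 6: add Blue to get RBBBBB; options L={ -1; -1/2; -1/4; -1/8; -1/16 } R={ 0 } -> -1/32
step 7: add Red to get RBBBBBR; options L={ -1; -1/2; -1/4; -1/8; -1/16 } R={ -1/32; 0 } -> -3/64
step 8: add Red to get RBBBBBRR; options L={ -1; -1/2; -1/4; -1/8; -1/16 } R={ -3/64; -1/32; 0 } -> -7/128
step 9: add Red to get RBBBBBRRR; options L={ -1; -1/2; -1/4; -1/8; -1/16 } R={ -7/128; -3/64; -1/32; 0 } -> -15/256
step 10: add Blue to get RBBBBBRRRB; options L={ -1; -1/2; -1/4; -1/8; -1/16; -15/256 } R={ -7/128; -3/64; -1/32; 0 } -> -29/512
step 11: add Red to get RBBBBBRRRBR; options L={ -1; -1/2; -1/4; -1/8; -1/16; -15/256 } R={ -29/512; -7/128; -3/64; -1/32; 0 } -> -59/1024
step 12: add Blue to get RBBBBBRRRBRB; options L={ -1; -1/2; -1/4; -1/8; -1/16; -15/256; -59/1024 } R={ -29/512; -7/128; -3/64; -1/32; 0 } -> -117/2048
step 13: add Red to get RBBBBBRRRBRBR; options L={ -1; -1/2; -1/4; -1/8; -1/16; -15/256; -59/1024 } R={ -117/2048; -29/512; -7/128; -3/64; -1/32; 0 } -> -235/4096
step 14: add Red to get RBBBBBRRRBRBRR; options L={ -1; -1/2; -1/4; -1/8; -1/16; -15/256; -59/1024 } R={ -235/4096; -117/2048; -29/512; -7/128; -3/64; -1/32; 0 } -> -471/8192
step 15: add Red to get RBBBBBRRRBRBRRR; options L={ -1; -1/2; -1/4; -1/8; -1/16; -15/256; -59/1024 } R={ -471/8192; -235/4096; -117/2048; -29/512; -7/128; -3/64; -1/32; 0 } -> -943/16384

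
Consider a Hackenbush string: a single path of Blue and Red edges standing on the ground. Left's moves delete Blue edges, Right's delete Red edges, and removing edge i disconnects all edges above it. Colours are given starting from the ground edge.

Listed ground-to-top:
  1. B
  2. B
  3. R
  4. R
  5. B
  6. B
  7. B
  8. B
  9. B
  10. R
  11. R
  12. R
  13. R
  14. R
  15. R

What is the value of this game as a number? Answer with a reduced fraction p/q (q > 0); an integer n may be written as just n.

12161/8192

g_1 [B]  L=[0]  R=[]  — 1
g_2 [BB]  L=[0,1]  R=[]  — 2
g_3 [BBR]  L=[0,1]  R=[2]  — 3/2
g_4 [BBRR]  L=[0,1]  R=[3/2,2]  — 5/4
g_5 [BBRRB]  L=[0,1,5/4]  R=[3/2,2]  — 11/8
g_6 [BBRRBB]  L=[0,1,5/4,11/8]  R=[3/2,2]  — 23/16
g_7 [BBRRBBB]  L=[0,1,5/4,11/8,23/16]  R=[3/2,2]  — 47/32
g_8 [BBRRBBBB]  L=[0,1,5/4,11/8,23/16,47/32]  R=[3/2,2]  — 95/64
g_9 [BBRRBBBBB]  L=[0,1,5/4,11/8,23/16,47/32,95/64]  R=[3/2,2]  — 191/128
g_10 [BBRRBBBBBR]  L=[0,1,5/4,11/8,23/16,47/32,95/64]  R=[191/128,3/2,2]  — 381/256
g_11 [BBRRBBBBBRR]  L=[0,1,5/4,11/8,23/16,47/32,95/64]  R=[381/256,191/128,3/2,2]  — 761/512
g_12 [BBRRBBBBBRRR]  L=[0,1,5/4,11/8,23/16,47/32,95/64]  R=[761/512,381/256,191/128,3/2,2]  — 1521/1024
g_13 [BBRRBBBBBRRRR]  L=[0,1,5/4,11/8,23/16,47/32,95/64]  R=[1521/1024,761/512,381/256,191/128,3/2,2]  — 3041/2048
g_14 [BBRRBBBBBRRRRR]  L=[0,1,5/4,11/8,23/16,47/32,95/64]  R=[3041/2048,1521/1024,761/512,381/256,191/128,3/2,2]  — 6081/4096
g_15 [BBRRBBBBBRRRRRR]  L=[0,1,5/4,11/8,23/16,47/32,95/64]  R=[6081/4096,3041/2048,1521/1024,761/512,381/256,191/128,3/2,2]  — 12161/8192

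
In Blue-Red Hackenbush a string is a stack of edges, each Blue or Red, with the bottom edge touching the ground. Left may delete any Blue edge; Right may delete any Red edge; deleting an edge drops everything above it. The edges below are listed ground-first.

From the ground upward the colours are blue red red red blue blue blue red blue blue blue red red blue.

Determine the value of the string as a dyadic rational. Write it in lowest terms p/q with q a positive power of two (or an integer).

Recurse on prefixes of the 14-edge string blue red red red blue blue blue red blue blue blue red red blue:
step 1: add blue to get b; options L={ 0 } R={ — } => 1
step 2: add red to get br; options L={ 0 } R={ 1 } => 1/2
step 3: add red to get brr; options L={ 0 } R={ 1/2, 1 } => 1/4
step 4: add red to get brrr; options L={ 0 } R={ 1/4, 1/2, 1 } => 1/8
step 5: add blue to get brrrb; options L={ 0, 1/8 } R={ 1/4, 1/2, 1 } => 3/16
step 6: add blue to get brrrbb; options L={ 0, 1/8, 3/16 } R={ 1/4, 1/2, 1 } => 7/32
step 7: add blue to get brrrbbb; options L={ 0, 1/8, 3/16, 7/32 } R={ 1/4, 1/2, 1 } => 15/64
step 8: add red to get brrrbbbr; options L={ 0, 1/8, 3/16, 7/32 } R={ 15/64, 1/4, 1/2, 1 } => 29/128
step 9: add blue to get brrrbbbrb; options L={ 0, 1/8, 3/16, 7/32, 29/128 } R={ 15/64, 1/4, 1/2, 1 } => 59/256
step 10: add blue to get brrrbbbrbb; options L={ 0, 1/8, 3/16, 7/32, 29/128, 59/256 } R={ 15/64, 1/4, 1/2, 1 } => 119/512
step 11: add blue to get brrrbbbrbbb; options L={ 0, 1/8, 3/16, 7/32, 29/128, 59/256, 119/512 } R={ 15/64, 1/4, 1/2, 1 } => 239/1024
step 12: add red to get brrrbbbrbbbr; options L={ 0, 1/8, 3/16, 7/32, 29/128, 59/256, 119/512 } R={ 239/1024, 15/64, 1/4, 1/2, 1 } => 477/2048
step 13: add red to get brrrbbbrbbbrr; options L={ 0, 1/8, 3/16, 7/32, 29/128, 59/256, 119/512 } R={ 477/2048, 239/1024, 15/64, 1/4, 1/2, 1 } => 953/4096
step 14: add blue to get brrrbbbrbbbrrb; options L={ 0, 1/8, 3/16, 7/32, 29/128, 59/256, 119/512, 953/4096 } R={ 477/2048, 239/1024, 15/64, 1/4, 1/2, 1 } => 1907/8192

1907/8192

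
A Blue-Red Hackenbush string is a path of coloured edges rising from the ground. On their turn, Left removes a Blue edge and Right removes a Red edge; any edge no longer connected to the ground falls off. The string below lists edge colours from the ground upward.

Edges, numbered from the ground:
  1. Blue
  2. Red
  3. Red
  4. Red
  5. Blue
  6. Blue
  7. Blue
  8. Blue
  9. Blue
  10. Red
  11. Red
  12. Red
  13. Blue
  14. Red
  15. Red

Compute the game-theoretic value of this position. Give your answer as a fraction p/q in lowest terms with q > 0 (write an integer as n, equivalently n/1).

Prefix values for Blue Red Red Red Blue Blue Blue Blue Blue Red Red Red Blue Red Red via {L|R} + simplicity:
1 of 15 · B · max L 0 · min R +∞ — 1
2 of 15 · BR · max L 0 · min R 1 — 1/2
3 of 15 · BRR · max L 0 · min R 1/2 — 1/4
4 of 15 · BRRR · max L 0 · min R 1/4 — 1/8
5 of 15 · BRRRB · max L 1/8 · min R 1/4 — 3/16
6 of 15 · BRRRBB · max L 3/16 · min R 1/4 — 7/32
7 of 15 · BRRRBBB · max L 7/32 · min R 1/4 — 15/64
8 of 15 · BRRRBBBB · max L 15/64 · min R 1/4 — 31/128
9 of 15 · BRRRBBBBB · max L 31/128 · min R 1/4 — 63/256
10 of 15 · BRRRBBBBBR · max L 31/128 · min R 63/256 — 125/512
11 of 15 · BRRRBBBBBRR · max L 31/128 · min R 125/512 — 249/1024
12 of 15 · BRRRBBBBBRRR · max L 31/128 · min R 249/1024 — 497/2048
13 of 15 · BRRRBBBBBRRRB · max L 497/2048 · min R 249/1024 — 995/4096
14 of 15 · BRRRBBBBBRRRBR · max L 497/2048 · min R 995/4096 — 1989/8192
15 of 15 · BRRRBBBBBRRRBRR · max L 497/2048 · min R 1989/8192 — 3977/16384

3977/16384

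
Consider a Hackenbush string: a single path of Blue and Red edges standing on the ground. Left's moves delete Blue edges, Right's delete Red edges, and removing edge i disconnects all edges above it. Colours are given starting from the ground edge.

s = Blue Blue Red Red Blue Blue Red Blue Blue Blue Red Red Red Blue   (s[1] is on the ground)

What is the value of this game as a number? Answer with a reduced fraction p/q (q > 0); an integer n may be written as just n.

edge 1 of 14 (Blue): { 0 | · } ⇒ 1
edge 2 of 14 (Blue): { 0 1 | · } ⇒ 2
edge 3 of 14 (Red): { 0 1 | 2 } ⇒ 3/2
edge 4 of 14 (Red): { 0 1 | 3/2 2 } ⇒ 5/4
edge 5 of 14 (Blue): { 0 1 5/4 | 3/2 2 } ⇒ 11/8
edge 6 of 14 (Blue): { 0 1 5/4 11/8 | 3/2 2 } ⇒ 23/16
edge 7 of 14 (Red): { 0 1 5/4 11/8 | 23/16 3/2 2 } ⇒ 45/32
edge 8 of 14 (Blue): { 0 1 5/4 11/8 45/32 | 23/16 3/2 2 } ⇒ 91/64
edge 9 of 14 (Blue): { 0 1 5/4 11/8 45/32 91/64 | 23/16 3/2 2 } ⇒ 183/128
edge 10 of 14 (Blue): { 0 1 5/4 11/8 45/32 91/64 183/128 | 23/16 3/2 2 } ⇒ 367/256
edge 11 of 14 (Red): { 0 1 5/4 11/8 45/32 91/64 183/128 | 367/256 23/16 3/2 2 } ⇒ 733/512
edge 12 of 14 (Red): { 0 1 5/4 11/8 45/32 91/64 183/128 | 733/512 367/256 23/16 3/2 2 } ⇒ 1465/1024
edge 13 of 14 (Red): { 0 1 5/4 11/8 45/32 91/64 183/128 | 1465/1024 733/512 367/256 23/16 3/2 2 } ⇒ 2929/2048
edge 14 of 14 (Blue): { 0 1 5/4 11/8 45/32 91/64 183/128 2929/2048 | 1465/1024 733/512 367/256 23/16 3/2 2 } ⇒ 5859/4096

5859/4096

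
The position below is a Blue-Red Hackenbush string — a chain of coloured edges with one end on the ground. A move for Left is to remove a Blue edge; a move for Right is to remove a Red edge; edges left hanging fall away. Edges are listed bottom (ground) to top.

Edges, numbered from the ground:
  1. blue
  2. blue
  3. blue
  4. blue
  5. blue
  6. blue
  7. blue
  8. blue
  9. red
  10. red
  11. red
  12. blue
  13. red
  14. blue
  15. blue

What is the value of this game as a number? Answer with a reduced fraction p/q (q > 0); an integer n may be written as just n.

edge 1 of 15 (blue): { 0 | ∅ } ⇒ 1
edge 2 of 15 (blue): { 0, 1 | ∅ } ⇒ 2
edge 3 of 15 (blue): { 0, 1, 2 | ∅ } ⇒ 3
edge 4 of 15 (blue): { 0, 1, 2, 3 | ∅ } ⇒ 4
edge 5 of 15 (blue): { 0, 1, 2, 3, 4 | ∅ } ⇒ 5
edge 6 of 15 (blue): { 0, 1, 2, 3, 4, 5 | ∅ } ⇒ 6
edge 7 of 15 (blue): { 0, 1, 2, 3, 4, 5, 6 | ∅ } ⇒ 7
edge 8 of 15 (blue): { 0, 1, 2, 3, 4, 5, 6, 7 | ∅ } ⇒ 8
edge 9 of 15 (red): { 0, 1, 2, 3, 4, 5, 6, 7 | 8 } ⇒ 15/2
edge 10 of 15 (red): { 0, 1, 2, 3, 4, 5, 6, 7 | 15/2, 8 } ⇒ 29/4
edge 11 of 15 (red): { 0, 1, 2, 3, 4, 5, 6, 7 | 29/4, 15/2, 8 } ⇒ 57/8
edge 12 of 15 (blue): { 0, 1, 2, 3, 4, 5, 6, 7, 57/8 | 29/4, 15/2, 8 } ⇒ 115/16
edge 13 of 15 (red): { 0, 1, 2, 3, 4, 5, 6, 7, 57/8 | 115/16, 29/4, 15/2, 8 } ⇒ 229/32
edge 14 of 15 (blue): { 0, 1, 2, 3, 4, 5, 6, 7, 57/8, 229/32 | 115/16, 29/4, 15/2, 8 } ⇒ 459/64
edge 15 of 15 (blue): { 0, 1, 2, 3, 4, 5, 6, 7, 57/8, 229/32, 459/64 | 115/16, 29/4, 15/2, 8 } ⇒ 919/128

919/128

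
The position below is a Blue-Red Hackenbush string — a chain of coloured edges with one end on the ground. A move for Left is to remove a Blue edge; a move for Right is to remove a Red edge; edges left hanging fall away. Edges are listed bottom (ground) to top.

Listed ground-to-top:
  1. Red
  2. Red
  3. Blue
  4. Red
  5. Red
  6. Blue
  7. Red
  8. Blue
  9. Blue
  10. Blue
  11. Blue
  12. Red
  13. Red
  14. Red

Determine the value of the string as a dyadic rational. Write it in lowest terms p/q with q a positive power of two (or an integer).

-7439/4096

1 of 14 · R · max L −∞ · min R 0 ⇒ -1
2 of 14 · RR · max L −∞ · min R -1 ⇒ -2
3 of 14 · RRB · max L -2 · min R -1 ⇒ -3/2
4 of 14 · RRBR · max L -2 · min R -3/2 ⇒ -7/4
5 of 14 · RRBRR · max L -2 · min R -7/4 ⇒ -15/8
6 of 14 · RRBRRB · max L -15/8 · min R -7/4 ⇒ -29/16
7 of 14 · RRBRRBR · max L -15/8 · min R -29/16 ⇒ -59/32
8 of 14 · RRBRRBRB · max L -59/32 · min R -29/16 ⇒ -117/64
9 of 14 · RRBRRBRBB · max L -117/64 · min R -29/16 ⇒ -233/128
10 of 14 · RRBRRBRBBB · max L -233/128 · min R -29/16 ⇒ -465/256
11 of 14 · RRBRRBRBBBB · max L -465/256 · min R -29/16 ⇒ -929/512
12 of 14 · RRBRRBRBBBBR · max L -465/256 · min R -929/512 ⇒ -1859/1024
13 of 14 · RRBRRBRBBBBRR · max L -465/256 · min R -1859/1024 ⇒ -3719/2048
14 of 14 · RRBRRBRBBBBRRR · max L -465/256 · min R -3719/2048 ⇒ -7439/4096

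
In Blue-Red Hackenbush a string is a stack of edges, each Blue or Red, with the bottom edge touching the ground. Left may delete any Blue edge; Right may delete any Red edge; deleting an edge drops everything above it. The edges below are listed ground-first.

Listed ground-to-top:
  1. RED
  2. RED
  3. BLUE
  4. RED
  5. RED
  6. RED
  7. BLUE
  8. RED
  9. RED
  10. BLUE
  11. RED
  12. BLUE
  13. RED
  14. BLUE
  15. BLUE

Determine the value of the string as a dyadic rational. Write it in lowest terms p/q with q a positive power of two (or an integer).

Prefix values for RED RED BLUE RED RED RED BLUE RED RED BLUE RED BLUE RED BLUE BLUE via {L|R} + simplicity:
val(R) = { ∅ | 0 } so -1
val(RR) = { ∅ | -1; 0 } so -2
val(RRB) = { -2 | -1; 0 } so -3/2
val(RRBR) = { -2 | -3/2; -1; 0 } so -7/4
val(RRBRR) = { -2 | -7/4; -3/2; -1; 0 } so -15/8
val(RRBRRR) = { -2 | -15/8; -7/4; -3/2; -1; 0 } so -31/16
val(RRBRRRB) = { -2; -31/16 | -15/8; -7/4; -3/2; -1; 0 } so -61/32
val(RRBRRRBR) = { -2; -31/16 | -61/32; -15/8; -7/4; -3/2; -1; 0 } so -123/64
val(RRBRRRBRR) = { -2; -31/16 | -123/64; -61/32; -15/8; -7/4; -3/2; -1; 0 } so -247/128
val(RRBRRRBRRB) = { -2; -31/16; -247/128 | -123/64; -61/32; -15/8; -7/4; -3/2; -1; 0 } so -493/256
val(RRBRRRBRRBR) = { -2; -31/16; -247/128 | -493/256; -123/64; -61/32; -15/8; -7/4; -3/2; -1; 0 } so -987/512
val(RRBRRRBRRBRB) = { -2; -31/16; -247/128; -987/512 | -493/256; -123/64; -61/32; -15/8; -7/4; -3/2; -1; 0 } so -1973/1024
val(RRBRRRBRRBRBR) = { -2; -31/16; -247/128; -987/512 | -1973/1024; -493/256; -123/64; -61/32; -15/8; -7/4; -3/2; -1; 0 } so -3947/2048
val(RRBRRRBRRBRBRB) = { -2; -31/16; -247/128; -987/512; -3947/2048 | -1973/1024; -493/256; -123/64; -61/32; -15/8; -7/4; -3/2; -1; 0 } so -7893/4096
val(RRBRRRBRRBRBRBB) = { -2; -31/16; -247/128; -987/512; -3947/2048; -7893/4096 | -1973/1024; -493/256; -123/64; -61/32; -15/8; -7/4; -3/2; -1; 0 } so -15785/8192

-15785/8192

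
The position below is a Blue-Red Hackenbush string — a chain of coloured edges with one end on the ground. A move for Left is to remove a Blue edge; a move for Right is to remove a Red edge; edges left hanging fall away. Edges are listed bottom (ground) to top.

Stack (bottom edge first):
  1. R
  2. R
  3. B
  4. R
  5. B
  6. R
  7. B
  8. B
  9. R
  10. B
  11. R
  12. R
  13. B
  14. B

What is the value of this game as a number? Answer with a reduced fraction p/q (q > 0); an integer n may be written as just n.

Prefix values for R R B R B R B B R B R R B B via {L|R} + simplicity:
g_1 [R]  L=[·]  R=[0]  → -1
g_2 [RR]  L=[·]  R=[-1, 0]  → -2
g_3 [RRB]  L=[-2]  R=[-1, 0]  → -3/2
g_4 [RRBR]  L=[-2]  R=[-3/2, -1, 0]  → -7/4
g_5 [RRBRB]  L=[-2, -7/4]  R=[-3/2, -1, 0]  → -13/8
g_6 [RRBRBR]  L=[-2, -7/4]  R=[-13/8, -3/2, -1, 0]  → -27/16
g_7 [RRBRBRB]  L=[-2, -7/4, -27/16]  R=[-13/8, -3/2, -1, 0]  → -53/32
g_8 [RRBRBRBB]  L=[-2, -7/4, -27/16, -53/32]  R=[-13/8, -3/2, -1, 0]  → -105/64
g_9 [RRBRBRBBR]  L=[-2, -7/4, -27/16, -53/32]  R=[-105/64, -13/8, -3/2, -1, 0]  → -211/128
g_10 [RRBRBRBBRB]  L=[-2, -7/4, -27/16, -53/32, -211/128]  R=[-105/64, -13/8, -3/2, -1, 0]  → -421/256
g_11 [RRBRBRBBRBR]  L=[-2, -7/4, -27/16, -53/32, -211/128]  R=[-421/256, -105/64, -13/8, -3/2, -1, 0]  → -843/512
g_12 [RRBRBRBBRBRR]  L=[-2, -7/4, -27/16, -53/32, -211/128]  R=[-843/512, -421/256, -105/64, -13/8, -3/2, -1, 0]  → -1687/1024
g_13 [RRBRBRBBRBRRB]  L=[-2, -7/4, -27/16, -53/32, -211/128, -1687/1024]  R=[-843/512, -421/256, -105/64, -13/8, -3/2, -1, 0]  → -3373/2048
g_14 [RRBRBRBBRBRRBB]  L=[-2, -7/4, -27/16, -53/32, -211/128, -1687/1024, -3373/2048]  R=[-843/512, -421/256, -105/64, -13/8, -3/2, -1, 0]  → -6745/4096

-6745/4096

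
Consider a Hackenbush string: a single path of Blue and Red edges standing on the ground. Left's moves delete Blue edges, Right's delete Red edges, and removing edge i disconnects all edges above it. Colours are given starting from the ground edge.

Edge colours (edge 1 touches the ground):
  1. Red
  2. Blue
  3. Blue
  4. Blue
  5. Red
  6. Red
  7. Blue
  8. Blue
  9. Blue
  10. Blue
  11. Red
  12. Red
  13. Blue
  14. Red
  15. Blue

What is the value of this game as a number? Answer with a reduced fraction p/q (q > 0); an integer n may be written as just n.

-3125/16384

G_1 [R]  L=[]  R=[0]  — -1
G_2 [RB]  L=[-1]  R=[0]  — -1/2
G_3 [RBB]  L=[-1 -1/2]  R=[0]  — -1/4
G_4 [RBBB]  L=[-1 -1/2 -1/4]  R=[0]  — -1/8
G_5 [RBBBR]  L=[-1 -1/2 -1/4]  R=[-1/8 0]  — -3/16
G_6 [RBBBRR]  L=[-1 -1/2 -1/4]  R=[-3/16 -1/8 0]  — -7/32
G_7 [RBBBRRB]  L=[-1 -1/2 -1/4 -7/32]  R=[-3/16 -1/8 0]  — -13/64
G_8 [RBBBRRBB]  L=[-1 -1/2 -1/4 -7/32 -13/64]  R=[-3/16 -1/8 0]  — -25/128
G_9 [RBBBRRBBB]  L=[-1 -1/2 -1/4 -7/32 -13/64 -25/128]  R=[-3/16 -1/8 0]  — -49/256
G_10 [RBBBRRBBBB]  L=[-1 -1/2 -1/4 -7/32 -13/64 -25/128 -49/256]  R=[-3/16 -1/8 0]  — -97/512
G_11 [RBBBRRBBBBR]  L=[-1 -1/2 -1/4 -7/32 -13/64 -25/128 -49/256]  R=[-97/512 -3/16 -1/8 0]  — -195/1024
G_12 [RBBBRRBBBBRR]  L=[-1 -1/2 -1/4 -7/32 -13/64 -25/128 -49/256]  R=[-195/1024 -97/512 -3/16 -1/8 0]  — -391/2048
G_13 [RBBBRRBBBBRRB]  L=[-1 -1/2 -1/4 -7/32 -13/64 -25/128 -49/256 -391/2048]  R=[-195/1024 -97/512 -3/16 -1/8 0]  — -781/4096
G_14 [RBBBRRBBBBRRBR]  L=[-1 -1/2 -1/4 -7/32 -13/64 -25/128 -49/256 -391/2048]  R=[-781/4096 -195/1024 -97/512 -3/16 -1/8 0]  — -1563/8192
G_15 [RBBBRRBBBBRRBRB]  L=[-1 -1/2 -1/4 -7/32 -13/64 -25/128 -49/256 -391/2048 -1563/8192]  R=[-781/4096 -195/1024 -97/512 -3/16 -1/8 0]  — -3125/16384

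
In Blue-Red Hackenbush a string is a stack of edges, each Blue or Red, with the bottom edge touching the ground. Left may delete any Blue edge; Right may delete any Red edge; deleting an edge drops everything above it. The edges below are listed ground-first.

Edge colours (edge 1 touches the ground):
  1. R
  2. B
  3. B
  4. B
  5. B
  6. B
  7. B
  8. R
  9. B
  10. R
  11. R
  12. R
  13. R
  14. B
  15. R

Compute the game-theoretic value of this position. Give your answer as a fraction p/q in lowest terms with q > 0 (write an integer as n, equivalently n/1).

edge 1 of 15 (R): { (no moves) | 0 } => -1
edge 2 of 15 (B): { -1 | 0 } => -1/2
edge 3 of 15 (B): { -1,-1/2 | 0 } => -1/4
edge 4 of 15 (B): { -1,-1/2,-1/4 | 0 } => -1/8
edge 5 of 15 (B): { -1,-1/2,-1/4,-1/8 | 0 } => -1/16
edge 6 of 15 (B): { -1,-1/2,-1/4,-1/8,-1/16 | 0 } => -1/32
edge 7 of 15 (B): { -1,-1/2,-1/4,-1/8,-1/16,-1/32 | 0 } => -1/64
edge 8 of 15 (R): { -1,-1/2,-1/4,-1/8,-1/16,-1/32 | -1/64,0 } => -3/128
edge 9 of 15 (B): { -1,-1/2,-1/4,-1/8,-1/16,-1/32,-3/128 | -1/64,0 } => -5/256
edge 10 of 15 (R): { -1,-1/2,-1/4,-1/8,-1/16,-1/32,-3/128 | -5/256,-1/64,0 } => -11/512
edge 11 of 15 (R): { -1,-1/2,-1/4,-1/8,-1/16,-1/32,-3/128 | -11/512,-5/256,-1/64,0 } => -23/1024
edge 12 of 15 (R): { -1,-1/2,-1/4,-1/8,-1/16,-1/32,-3/128 | -23/1024,-11/512,-5/256,-1/64,0 } => -47/2048
edge 13 of 15 (R): { -1,-1/2,-1/4,-1/8,-1/16,-1/32,-3/128 | -47/2048,-23/1024,-11/512,-5/256,-1/64,0 } => -95/4096
edge 14 of 15 (B): { -1,-1/2,-1/4,-1/8,-1/16,-1/32,-3/128,-95/4096 | -47/2048,-23/1024,-11/512,-5/256,-1/64,0 } => -189/8192
edge 15 of 15 (R): { -1,-1/2,-1/4,-1/8,-1/16,-1/32,-3/128,-95/4096 | -189/8192,-47/2048,-23/1024,-11/512,-5/256,-1/64,0 } => -379/16384

-379/16384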